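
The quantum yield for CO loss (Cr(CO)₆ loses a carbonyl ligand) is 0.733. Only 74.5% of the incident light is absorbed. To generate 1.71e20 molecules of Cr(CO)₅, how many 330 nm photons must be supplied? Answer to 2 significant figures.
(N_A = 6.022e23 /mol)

3.1e20 photons

Product: 1.71e20 / 6.022e23 = 2.840e-4 mol.
Photons that must be absorbed: 2.840e-4 / 0.733 = 3.874e-4 mol.
Incident photons needed: 3.874e-4 / 0.745 = 5.200e-4 mol.
Photon count: 5.200e-4 × 6.022e23 = 3.1e20.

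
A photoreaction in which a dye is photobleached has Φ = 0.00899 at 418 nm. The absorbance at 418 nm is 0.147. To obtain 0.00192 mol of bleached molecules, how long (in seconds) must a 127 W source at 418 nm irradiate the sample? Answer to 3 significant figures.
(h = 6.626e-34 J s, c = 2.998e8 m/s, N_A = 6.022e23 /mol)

Photons that must be absorbed: 0.00192 / 0.00899 = 0.2136 mol.
Fraction absorbed: 1 − 10^(−0.147) = 0.2871.
Incident photons needed: 0.2136 / 0.2871 = 0.7440 mol.
Photon energy: hc/λ = 4.752e-19 J; per mole, 2.862e5 J mol⁻¹.
Energy required: 0.7440 × 2.862e5 = 2.129e5 J.
Time: 2.129e5 J / 127 W = 1680 s.

t ≈ 1680 s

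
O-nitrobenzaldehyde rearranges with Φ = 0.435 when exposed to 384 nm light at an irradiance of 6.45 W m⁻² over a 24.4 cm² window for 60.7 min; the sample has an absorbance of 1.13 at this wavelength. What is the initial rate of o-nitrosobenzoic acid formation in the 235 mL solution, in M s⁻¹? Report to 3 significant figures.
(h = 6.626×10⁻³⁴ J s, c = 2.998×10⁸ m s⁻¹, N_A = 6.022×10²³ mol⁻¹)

8.66×10⁻⁸ M s⁻¹

Photon energy at 384 nm: hc/λ = (6.626×10⁻³⁴)(2.998×10⁸)/(384×10⁻⁹) = 5.173×10⁻¹⁹ J.
Energy delivered: (6.45 W m⁻²)(24.4×10⁻⁴ m²)(3642 s) = 57.32 J.
Photons incident: 57.32 / 5.173×10⁻¹⁹ = 1.108×10²⁰, i.e. 1.108×10²⁰/6.022×10²³ = 1.840×10⁻⁴ mol.
Fraction absorbed: 1 − 10^(−1.13) = 0.9259.
Photons absorbed: 0.9259 × 1.840×10⁻⁴ = 1.704×10⁻⁴ mol.
Product formed: 0.435 × 1.704×10⁻⁴ = 7.412×10⁻⁵ mol.
Rate: 7.412×10⁻⁵ mol / (3642 s × 0.235 L) = 8.66×10⁻⁸ M s⁻¹.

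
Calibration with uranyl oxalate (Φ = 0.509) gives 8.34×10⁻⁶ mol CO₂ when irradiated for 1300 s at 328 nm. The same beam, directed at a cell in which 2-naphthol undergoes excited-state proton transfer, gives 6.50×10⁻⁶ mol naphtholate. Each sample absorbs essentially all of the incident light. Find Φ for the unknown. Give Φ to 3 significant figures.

Photons absorbed by the actinometer: 8.34×10⁻⁶ / 0.509 = 1.639×10⁻⁵ mol.
Φ(unknown) = 6.50×10⁻⁶ / 1.639×10⁻⁵ = 0.397.

Φ = 0.397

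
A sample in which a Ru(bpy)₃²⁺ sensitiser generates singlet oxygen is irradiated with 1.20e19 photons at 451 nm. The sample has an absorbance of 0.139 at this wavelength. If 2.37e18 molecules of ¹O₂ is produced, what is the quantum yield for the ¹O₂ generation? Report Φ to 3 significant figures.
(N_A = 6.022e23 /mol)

Φ = 0.721

Product: 2.37e18 / 6.022e23 = 3.936e-6 mol.
Moles of photons: 1.20e19 / 6.022e23 = 1.993e-5 mol.
Fraction absorbed: 1 − 10^(−0.139) = 0.2739.
Photons absorbed: 0.2739 × 1.993e-5 = 5.459e-6 mol.
Φ = 3.936e-6 mol / 5.459e-6 mol photons = 0.721.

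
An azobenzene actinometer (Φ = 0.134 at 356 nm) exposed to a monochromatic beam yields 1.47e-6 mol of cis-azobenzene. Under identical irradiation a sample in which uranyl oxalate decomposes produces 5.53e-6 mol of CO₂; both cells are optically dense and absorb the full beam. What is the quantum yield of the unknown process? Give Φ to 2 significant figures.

Photons absorbed by the actinometer: 1.47e-6 / 0.134 = 1.097e-5 mol.
Φ(unknown) = 5.53e-6 / 1.097e-5 = 0.50.

Φ = 0.50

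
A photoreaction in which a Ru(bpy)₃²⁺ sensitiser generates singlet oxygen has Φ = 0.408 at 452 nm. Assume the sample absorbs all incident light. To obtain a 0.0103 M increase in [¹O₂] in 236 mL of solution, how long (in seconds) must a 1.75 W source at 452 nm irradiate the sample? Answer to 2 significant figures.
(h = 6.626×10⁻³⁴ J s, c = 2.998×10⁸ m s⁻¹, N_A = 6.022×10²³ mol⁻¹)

t ≈ 900 s

Product: (0.0103 M)(0.236 L) = 0.002431 mol.
Photons that must be absorbed: 0.002431 / 0.408 = 0.005958 mol.
Photon energy: hc/λ = 4.395×10⁻¹⁹ J; per mole, 2.647×10⁵ J mol⁻¹.
Energy required: 0.005958 × 2.647×10⁵ = 1577 J.
Time: 1577 J / 1.75 W = 900 s.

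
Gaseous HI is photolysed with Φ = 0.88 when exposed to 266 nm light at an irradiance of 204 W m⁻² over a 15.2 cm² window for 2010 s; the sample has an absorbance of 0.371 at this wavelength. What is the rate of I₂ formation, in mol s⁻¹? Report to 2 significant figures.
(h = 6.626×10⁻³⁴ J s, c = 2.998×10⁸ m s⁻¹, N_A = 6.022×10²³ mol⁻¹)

3.5×10⁻⁷ mol s⁻¹

Photon energy at 266 nm: hc/λ = (6.626×10⁻³⁴)(2.998×10⁸)/(266×10⁻⁹) = 7.468×10⁻¹⁹ J.
Energy delivered: (204 W m⁻²)(15.2×10⁻⁴ m²)(2010 s) = 623.3 J.
Photons incident: 623.3 / 7.468×10⁻¹⁹ = 8.346×10²⁰, i.e. 8.346×10²⁰/6.022×10²³ = 0.001386 mol.
Fraction absorbed: 1 − 10^(−0.371) = 0.5744.
Photons absorbed: 0.5744 × 0.001386 = 7.961×10⁻⁴ mol.
Product formed: 0.88 × 7.961×10⁻⁴ = 7.006×10⁻⁴ mol.
Rate: 7.006×10⁻⁴ / 2010 s = 3.5×10⁻⁷ mol s⁻¹.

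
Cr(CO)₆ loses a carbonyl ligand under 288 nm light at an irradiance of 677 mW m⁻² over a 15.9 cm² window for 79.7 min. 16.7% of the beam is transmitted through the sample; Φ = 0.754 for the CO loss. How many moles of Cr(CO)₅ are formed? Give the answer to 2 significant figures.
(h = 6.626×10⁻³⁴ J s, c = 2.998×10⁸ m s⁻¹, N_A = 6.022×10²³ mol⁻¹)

7.8×10⁻⁶ mol

Photon energy at 288 nm: hc/λ = (6.626×10⁻³⁴)(2.998×10⁸)/(288×10⁻⁹) = 6.897×10⁻¹⁹ J.
Energy delivered: (677 mW m⁻²)(15.9×10⁻⁴ m²)(4782 s) = 5.147 J.
Photons incident: 5.147 / 6.897×10⁻¹⁹ = 7.463×10¹⁸, i.e. 7.463×10¹⁸/6.022×10²³ = 1.239×10⁻⁵ mol.
Fraction absorbed: 1 − 16.7/100 = 0.8330.
Photons absorbed: 0.8330 × 1.239×10⁻⁵ = 1.032×10⁻⁵ mol.
Product: Φ × n_abs = 0.754 × 1.032×10⁻⁵ = 7.781×10⁻⁶ mol.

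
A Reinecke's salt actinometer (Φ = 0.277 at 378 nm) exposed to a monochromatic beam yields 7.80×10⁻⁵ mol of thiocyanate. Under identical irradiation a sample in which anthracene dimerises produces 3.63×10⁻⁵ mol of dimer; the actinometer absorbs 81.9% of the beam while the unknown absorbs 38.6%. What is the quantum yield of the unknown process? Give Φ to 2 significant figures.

Photons absorbed by the actinometer: 7.80×10⁻⁵ / 0.277 = 2.816×10⁻⁴ mol.
Incident flux: 2.816×10⁻⁴ / 0.819 = 3.438×10⁻⁴ einstein.
Absorbed by unknown: 0.386 × 3.438×10⁻⁴ = 1.327×10⁻⁴ mol.
Φ(unknown) = 3.63×10⁻⁵ / 1.327×10⁻⁴ = 0.27.

Φ = 0.27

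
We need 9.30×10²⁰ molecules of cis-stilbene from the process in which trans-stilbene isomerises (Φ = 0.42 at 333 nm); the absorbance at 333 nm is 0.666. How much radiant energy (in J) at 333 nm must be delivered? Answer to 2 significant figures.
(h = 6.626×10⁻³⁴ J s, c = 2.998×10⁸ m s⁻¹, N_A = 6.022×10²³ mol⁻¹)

1700 J

Product: 9.30×10²⁰ / 6.022×10²³ = 0.001544 mol.
Photons that must be absorbed: 0.001544 / 0.42 = 0.003676 mol.
Fraction absorbed: 1 − 10^(−0.666) = 0.7842.
Incident photons needed: 0.003676 / 0.7842 = 0.004688 mol.
Photon energy: hc/λ = 5.965×10⁻¹⁹ J; per mole, 3.592×10⁵ J mol⁻¹.
Energy required: 0.004688 × 3.592×10⁵ = 1700 J.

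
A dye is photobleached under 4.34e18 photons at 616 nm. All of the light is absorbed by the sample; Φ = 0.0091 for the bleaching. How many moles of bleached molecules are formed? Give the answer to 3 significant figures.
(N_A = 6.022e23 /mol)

Moles of photons: 4.34e18 / 6.022e23 = 7.207e-6 mol.
Product: Φ × n_abs = 0.0091 × 7.207e-6 = 6.558e-8 mol.

6.56e-8 mol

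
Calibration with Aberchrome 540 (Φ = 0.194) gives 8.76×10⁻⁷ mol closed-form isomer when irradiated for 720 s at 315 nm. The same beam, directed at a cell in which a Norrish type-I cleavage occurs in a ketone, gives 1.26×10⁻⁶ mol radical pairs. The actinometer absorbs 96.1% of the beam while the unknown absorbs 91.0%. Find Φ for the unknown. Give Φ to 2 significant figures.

Photons absorbed by the actinometer: 8.76×10⁻⁷ / 0.194 = 4.515×10⁻⁶ mol.
Incident flux: 4.515×10⁻⁶ / 0.961 = 4.698×10⁻⁶ einstein.
Absorbed by unknown: 0.910 × 4.698×10⁻⁶ = 4.275×10⁻⁶ mol.
Φ(unknown) = 1.26×10⁻⁶ / 4.275×10⁻⁶ = 0.29.

Φ = 0.29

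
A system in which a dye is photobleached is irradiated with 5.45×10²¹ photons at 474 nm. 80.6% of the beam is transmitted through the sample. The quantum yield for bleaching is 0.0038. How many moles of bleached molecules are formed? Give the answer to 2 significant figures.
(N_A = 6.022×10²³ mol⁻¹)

6.7×10⁻⁶ mol

Moles of photons: 5.45×10²¹ / 6.022×10²³ = 0.009050 mol.
Fraction absorbed: 1 − 80.6/100 = 0.1940.
Photons absorbed: 0.1940 × 0.009050 = 0.001756 mol.
Product: Φ × n_abs = 0.0038 × 0.001756 = 6.673×10⁻⁶ mol.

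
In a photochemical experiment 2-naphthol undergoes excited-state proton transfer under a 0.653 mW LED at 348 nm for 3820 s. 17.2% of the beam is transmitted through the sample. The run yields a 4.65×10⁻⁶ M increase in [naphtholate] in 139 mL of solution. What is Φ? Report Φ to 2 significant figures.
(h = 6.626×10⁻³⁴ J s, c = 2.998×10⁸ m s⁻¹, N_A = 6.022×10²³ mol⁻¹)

Φ = 0.11

Product: (4.65×10⁻⁶ M)(0.139 L) = 6.464×10⁻⁷ mol.
Photon energy at 348 nm: hc/λ = (6.626×10⁻³⁴)(2.998×10⁸)/(348×10⁻⁹) = 5.708×10⁻¹⁹ J.
Energy delivered: (0.653 mW)(3820 s) = 2.494 J.
Photons incident: 2.494 / 5.708×10⁻¹⁹ = 4.369×10¹⁸, i.e. 4.369×10¹⁸/6.022×10²³ = 7.255×10⁻⁶ mol.
Fraction absorbed: 1 − 17.2/100 = 0.8280.
Photons absorbed: 0.8280 × 7.255×10⁻⁶ = 6.007×10⁻⁶ mol.
Φ = 6.464×10⁻⁷ mol / 6.007×10⁻⁶ mol photons = 0.11.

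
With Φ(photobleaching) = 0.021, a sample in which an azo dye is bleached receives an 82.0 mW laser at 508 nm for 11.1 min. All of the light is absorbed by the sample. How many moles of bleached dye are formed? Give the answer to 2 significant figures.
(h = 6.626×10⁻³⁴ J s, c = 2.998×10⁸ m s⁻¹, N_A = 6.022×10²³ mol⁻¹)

Photon energy at 508 nm: hc/λ = (6.626×10⁻³⁴)(2.998×10⁸)/(508×10⁻⁹) = 3.910×10⁻¹⁹ J.
Energy delivered: (82.0 mW)(666 s) = 54.61 J.
Photons incident: 54.61 / 3.910×10⁻¹⁹ = 1.397×10²⁰, i.e. 1.397×10²⁰/6.022×10²³ = 2.320×10⁻⁴ mol.
Product: Φ × n_abs = 0.021 × 2.320×10⁻⁴ = 4.872×10⁻⁶ mol.

4.9×10⁻⁶ mol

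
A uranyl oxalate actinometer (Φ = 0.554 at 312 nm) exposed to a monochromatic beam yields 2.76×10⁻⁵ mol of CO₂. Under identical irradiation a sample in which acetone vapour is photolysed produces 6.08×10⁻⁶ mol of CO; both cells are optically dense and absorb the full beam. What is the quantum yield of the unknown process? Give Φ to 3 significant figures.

Photons absorbed by the actinometer: 2.76×10⁻⁵ / 0.554 = 4.982×10⁻⁵ mol.
Φ(unknown) = 6.08×10⁻⁶ / 4.982×10⁻⁵ = 0.122.

Φ = 0.122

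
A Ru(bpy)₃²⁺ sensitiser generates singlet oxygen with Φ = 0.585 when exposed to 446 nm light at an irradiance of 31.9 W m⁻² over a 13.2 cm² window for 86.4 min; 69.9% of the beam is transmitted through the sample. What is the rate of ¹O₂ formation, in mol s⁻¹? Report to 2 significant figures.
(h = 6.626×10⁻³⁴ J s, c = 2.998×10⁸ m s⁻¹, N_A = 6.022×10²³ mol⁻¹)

Photon energy at 446 nm: hc/λ = (6.626×10⁻³⁴)(2.998×10⁸)/(446×10⁻⁹) = 4.454×10⁻¹⁹ J.
Energy delivered: (31.9 W m⁻²)(13.2×10⁻⁴ m²)(5184 s) = 218.3 J.
Photons incident: 218.3 / 4.454×10⁻¹⁹ = 4.901×10²⁰, i.e. 4.901×10²⁰/6.022×10²³ = 8.138×10⁻⁴ mol.
Fraction absorbed: 1 − 69.9/100 = 0.3010.
Photons absorbed: 0.3010 × 8.138×10⁻⁴ = 2.450×10⁻⁴ mol.
Product formed: 0.585 × 2.450×10⁻⁴ = 1.433×10⁻⁴ mol.
Rate: 1.433×10⁻⁴ / 5184 s = 2.8×10⁻⁸ mol s⁻¹.

2.8×10⁻⁸ mol s⁻¹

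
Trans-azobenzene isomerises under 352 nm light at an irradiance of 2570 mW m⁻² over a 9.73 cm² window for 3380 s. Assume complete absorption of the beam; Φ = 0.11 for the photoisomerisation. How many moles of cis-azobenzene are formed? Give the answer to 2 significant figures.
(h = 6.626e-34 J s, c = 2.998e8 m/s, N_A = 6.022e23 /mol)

Photon energy at 352 nm: hc/λ = (6.626e-34)(2.998e8)/(352e-9) = 5.643e-19 J.
Energy delivered: (2570 mW m⁻²)(9.73e-4 m²)(3380 s) = 8.452 J.
Photons incident: 8.452 / 5.643e-19 = 1.498e19, i.e. 1.498e19/6.022e23 = 2.488e-5 mol.
Product: Φ × n_abs = 0.11 × 2.488e-5 = 2.737e-6 mol.

2.7e-6 mol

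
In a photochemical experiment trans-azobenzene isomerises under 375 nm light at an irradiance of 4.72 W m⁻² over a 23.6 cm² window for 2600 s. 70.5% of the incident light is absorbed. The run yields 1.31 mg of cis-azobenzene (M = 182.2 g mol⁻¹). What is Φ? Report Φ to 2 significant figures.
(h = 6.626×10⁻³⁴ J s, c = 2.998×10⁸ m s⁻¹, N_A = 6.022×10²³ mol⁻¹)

Φ = 0.11

Product: 1.31 mg / 182.2 g mol⁻¹ = 7.190×10⁻⁶ mol.
Photon energy at 375 nm: hc/λ = (6.626×10⁻³⁴)(2.998×10⁸)/(375×10⁻⁹) = 5.297×10⁻¹⁹ J.
Energy delivered: (4.72 W m⁻²)(23.6×10⁻⁴ m²)(2600 s) = 28.96 J.
Photons incident: 28.96 / 5.297×10⁻¹⁹ = 5.467×10¹⁹, i.e. 5.467×10¹⁹/6.022×10²³ = 9.078×10⁻⁵ mol.
Photons absorbed: 0.705 × 9.078×10⁻⁵ = 6.400×10⁻⁵ mol.
Φ = 7.190×10⁻⁶ mol / 6.400×10⁻⁵ mol photons = 0.11.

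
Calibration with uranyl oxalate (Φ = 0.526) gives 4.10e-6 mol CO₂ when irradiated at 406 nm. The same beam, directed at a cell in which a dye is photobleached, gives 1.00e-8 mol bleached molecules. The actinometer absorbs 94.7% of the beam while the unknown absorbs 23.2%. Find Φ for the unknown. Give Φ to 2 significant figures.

Φ = 0.0052

Photons absorbed by the actinometer: 4.10e-6 / 0.526 = 7.795e-6 mol.
Incident flux: 7.795e-6 / 0.947 = 8.231e-6 einstein.
Absorbed by unknown: 0.232 × 8.231e-6 = 1.910e-6 mol.
Φ(unknown) = 1.00e-8 / 1.910e-6 = 0.0052.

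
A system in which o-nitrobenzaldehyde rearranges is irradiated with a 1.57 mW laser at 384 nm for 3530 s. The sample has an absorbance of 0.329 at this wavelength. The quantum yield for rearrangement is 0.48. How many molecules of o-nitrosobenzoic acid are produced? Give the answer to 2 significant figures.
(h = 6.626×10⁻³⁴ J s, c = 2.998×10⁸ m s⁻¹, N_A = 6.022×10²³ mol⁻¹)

2.7×10¹⁸ molecules

Photon energy at 384 nm: hc/λ = (6.626×10⁻³⁴)(2.998×10⁸)/(384×10⁻⁹) = 5.173×10⁻¹⁹ J.
Energy delivered: (1.57 mW)(3530 s) = 5.542 J.
Photons incident: 5.542 / 5.173×10⁻¹⁹ = 1.071×10¹⁹, i.e. 1.071×10¹⁹/6.022×10²³ = 1.778×10⁻⁵ mol.
Fraction absorbed: 1 − 10^(−0.329) = 0.5312.
Photons absorbed: 0.5312 × 1.778×10⁻⁵ = 9.445×10⁻⁶ mol.
Product: Φ × n_abs = 0.48 × 9.445×10⁻⁶ = 4.534×10⁻⁶ mol.
As a count: 4.534×10⁻⁶ × 6.022×10²³ = 2.7×10¹⁸.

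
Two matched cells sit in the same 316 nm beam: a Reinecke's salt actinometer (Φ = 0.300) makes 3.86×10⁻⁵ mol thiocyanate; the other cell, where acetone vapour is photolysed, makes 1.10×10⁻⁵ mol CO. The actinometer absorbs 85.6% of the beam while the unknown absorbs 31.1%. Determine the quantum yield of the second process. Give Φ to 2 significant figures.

Φ = 0.24

Photons absorbed by the actinometer: 3.86×10⁻⁵ / 0.300 = 1.287×10⁻⁴ mol.
Incident flux: 1.287×10⁻⁴ / 0.856 = 1.504×10⁻⁴ einstein.
Absorbed by unknown: 0.311 × 1.504×10⁻⁴ = 4.677×10⁻⁵ mol.
Φ(unknown) = 1.10×10⁻⁵ / 4.677×10⁻⁵ = 0.24.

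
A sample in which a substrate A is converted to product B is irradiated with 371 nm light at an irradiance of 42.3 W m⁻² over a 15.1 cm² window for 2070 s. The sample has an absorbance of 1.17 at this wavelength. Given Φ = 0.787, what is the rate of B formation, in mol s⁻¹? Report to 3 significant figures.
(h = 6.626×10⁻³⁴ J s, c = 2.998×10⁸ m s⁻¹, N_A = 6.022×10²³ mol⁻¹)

Photon energy at 371 nm: hc/λ = (6.626×10⁻³⁴)(2.998×10⁸)/(371×10⁻⁹) = 5.354×10⁻¹⁹ J.
Energy delivered: (42.3 W m⁻²)(15.1×10⁻⁴ m²)(2070 s) = 132.2 J.
Photons incident: 132.2 / 5.354×10⁻¹⁹ = 2.469×10²⁰, i.e. 2.469×10²⁰/6.022×10²³ = 4.100×10⁻⁴ mol.
Fraction absorbed: 1 − 10^(−1.17) = 0.9324.
Photons absorbed: 0.9324 × 4.100×10⁻⁴ = 3.823×10⁻⁴ mol.
Product formed: 0.787 × 3.823×10⁻⁴ = 3.009×10⁻⁴ mol.
Rate: 3.009×10⁻⁴ / 2070 s = 1.45×10⁻⁷ mol s⁻¹.

1.45×10⁻⁷ mol s⁻¹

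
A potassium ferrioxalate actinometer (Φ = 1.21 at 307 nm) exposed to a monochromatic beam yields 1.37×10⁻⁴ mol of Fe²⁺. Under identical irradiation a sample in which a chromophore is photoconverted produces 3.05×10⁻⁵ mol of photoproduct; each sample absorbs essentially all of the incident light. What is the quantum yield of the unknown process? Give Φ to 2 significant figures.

Φ = 0.27

Photons absorbed by the actinometer: 1.37×10⁻⁴ / 1.21 = 1.132×10⁻⁴ mol.
Φ(unknown) = 3.05×10⁻⁵ / 1.132×10⁻⁴ = 0.27.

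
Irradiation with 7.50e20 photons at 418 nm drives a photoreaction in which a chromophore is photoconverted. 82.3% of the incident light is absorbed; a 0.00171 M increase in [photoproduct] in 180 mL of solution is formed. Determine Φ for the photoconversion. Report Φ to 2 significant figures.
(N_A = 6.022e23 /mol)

Product: (0.00171 M)(0.18 L) = 3.078e-4 mol.
Moles of photons: 7.50e20 / 6.022e23 = 0.001245 mol.
Photons absorbed: 0.823 × 0.001245 = 0.001025 mol.
Φ = 3.078e-4 mol / 0.001025 mol photons = 0.30.

Φ = 0.30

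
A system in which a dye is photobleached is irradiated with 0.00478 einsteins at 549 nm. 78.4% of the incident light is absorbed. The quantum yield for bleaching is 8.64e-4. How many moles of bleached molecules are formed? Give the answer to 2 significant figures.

Photons absorbed: 0.784 × 0.00478 = 0.003748 mol.
Product: Φ × n_abs = 8.64e-4 × 0.003748 = 3.238e-6 mol.

3.2e-6 mol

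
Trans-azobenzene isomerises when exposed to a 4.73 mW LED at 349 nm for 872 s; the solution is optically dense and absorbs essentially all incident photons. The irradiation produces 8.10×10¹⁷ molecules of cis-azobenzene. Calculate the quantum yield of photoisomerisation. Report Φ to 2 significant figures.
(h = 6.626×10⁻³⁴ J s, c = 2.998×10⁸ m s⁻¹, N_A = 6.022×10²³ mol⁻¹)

Φ = 0.11

Product: 8.10×10¹⁷ / 6.022×10²³ = 1.345×10⁻⁶ mol.
Photon energy at 349 nm: hc/λ = (6.626×10⁻³⁴)(2.998×10⁸)/(349×10⁻⁹) = 5.692×10⁻¹⁹ J.
Energy delivered: (4.73 mW)(872 s) = 4.125 J.
Photons incident: 4.125 / 5.692×10⁻¹⁹ = 7.247×10¹⁸, i.e. 7.247×10¹⁸/6.022×10²³ = 1.203×10⁻⁵ mol.
Φ = 1.345×10⁻⁶ mol / 1.203×10⁻⁵ mol photons = 0.11.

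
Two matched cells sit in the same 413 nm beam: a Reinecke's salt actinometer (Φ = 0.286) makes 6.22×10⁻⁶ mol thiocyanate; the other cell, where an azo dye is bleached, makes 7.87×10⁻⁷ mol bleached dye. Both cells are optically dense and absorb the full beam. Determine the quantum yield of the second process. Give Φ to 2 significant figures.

Photons absorbed by the actinometer: 6.22×10⁻⁶ / 0.286 = 2.175×10⁻⁵ mol.
Φ(unknown) = 7.87×10⁻⁷ / 2.175×10⁻⁵ = 0.036.

Φ = 0.036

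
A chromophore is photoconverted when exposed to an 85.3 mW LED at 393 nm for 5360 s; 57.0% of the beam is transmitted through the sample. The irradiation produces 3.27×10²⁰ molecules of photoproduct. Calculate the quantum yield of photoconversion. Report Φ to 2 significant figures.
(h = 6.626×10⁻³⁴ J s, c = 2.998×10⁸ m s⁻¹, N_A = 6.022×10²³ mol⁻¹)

Φ = 0.84

Product: 3.27×10²⁰ / 6.022×10²³ = 5.430×10⁻⁴ mol.
Photon energy at 393 nm: hc/λ = (6.626×10⁻³⁴)(2.998×10⁸)/(393×10⁻⁹) = 5.055×10⁻¹⁹ J.
Energy delivered: (85.3 mW)(5360 s) = 457.2 J.
Photons incident: 457.2 / 5.055×10⁻¹⁹ = 9.045×10²⁰, i.e. 9.045×10²⁰/6.022×10²³ = 0.001502 mol.
Fraction absorbed: 1 − 57.0/100 = 0.4300.
Photons absorbed: 0.4300 × 0.001502 = 6.459×10⁻⁴ mol.
Φ = 5.430×10⁻⁴ mol / 6.459×10⁻⁴ mol photons = 0.84.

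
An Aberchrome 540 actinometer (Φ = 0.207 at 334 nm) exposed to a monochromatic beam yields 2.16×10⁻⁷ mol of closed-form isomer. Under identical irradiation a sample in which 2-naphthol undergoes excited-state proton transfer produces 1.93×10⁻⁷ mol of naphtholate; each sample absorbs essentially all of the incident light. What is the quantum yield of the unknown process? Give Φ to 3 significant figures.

Photons absorbed by the actinometer: 2.16×10⁻⁷ / 0.207 = 1.043×10⁻⁶ mol.
Φ(unknown) = 1.93×10⁻⁷ / 1.043×10⁻⁶ = 0.185.

Φ = 0.185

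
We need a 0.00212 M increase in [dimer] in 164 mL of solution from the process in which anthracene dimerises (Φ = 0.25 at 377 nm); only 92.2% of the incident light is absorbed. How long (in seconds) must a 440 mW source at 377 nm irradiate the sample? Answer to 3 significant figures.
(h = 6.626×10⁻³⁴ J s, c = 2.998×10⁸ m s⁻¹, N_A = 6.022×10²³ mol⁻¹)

t ≈ 1090 s

Product: (0.00212 M)(0.164 L) = 3.477×10⁻⁴ mol.
Photons that must be absorbed: 3.477×10⁻⁴ / 0.25 = 0.001391 mol.
Incident photons needed: 0.001391 / 0.922 = 0.001509 mol.
Photon energy: hc/λ = 5.269×10⁻¹⁹ J; per mole, 3.173×10⁵ J mol⁻¹.
Energy required: 0.001509 × 3.173×10⁵ = 478.8 J.
Time: 478.8 J / 0.44 W = 1090 s.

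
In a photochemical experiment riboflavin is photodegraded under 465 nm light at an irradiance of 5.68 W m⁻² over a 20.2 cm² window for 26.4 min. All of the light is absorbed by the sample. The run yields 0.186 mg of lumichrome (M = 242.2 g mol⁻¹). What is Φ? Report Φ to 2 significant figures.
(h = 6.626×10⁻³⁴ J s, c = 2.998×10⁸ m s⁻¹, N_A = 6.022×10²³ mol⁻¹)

Φ = 0.011

Product: 0.186 mg / 242.2 g mol⁻¹ = 7.680×10⁻⁷ mol.
Photon energy at 465 nm: hc/λ = (6.626×10⁻³⁴)(2.998×10⁸)/(465×10⁻⁹) = 4.272×10⁻¹⁹ J.
Energy delivered: (5.68 W m⁻²)(20.2×10⁻⁴ m²)(1584 s) = 18.17 J.
Photons incident: 18.17 / 4.272×10⁻¹⁹ = 4.253×10¹⁹, i.e. 4.253×10¹⁹/6.022×10²³ = 7.062×10⁻⁵ mol.
Φ = 7.680×10⁻⁷ mol / 7.062×10⁻⁵ mol photons = 0.011.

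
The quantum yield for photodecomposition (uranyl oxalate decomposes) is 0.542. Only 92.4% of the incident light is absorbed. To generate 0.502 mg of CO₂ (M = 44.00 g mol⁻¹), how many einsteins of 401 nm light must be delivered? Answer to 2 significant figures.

2.3×10⁻⁵ einstein

Product: 0.502 mg / 44.00 g mol⁻¹ = 1.141×10⁻⁵ mol.
Photons that must be absorbed: 1.141×10⁻⁵ / 0.542 = 2.105×10⁻⁵ mol.
Incident photons needed: 2.105×10⁻⁵ / 0.924 = 2.278×10⁻⁵ mol.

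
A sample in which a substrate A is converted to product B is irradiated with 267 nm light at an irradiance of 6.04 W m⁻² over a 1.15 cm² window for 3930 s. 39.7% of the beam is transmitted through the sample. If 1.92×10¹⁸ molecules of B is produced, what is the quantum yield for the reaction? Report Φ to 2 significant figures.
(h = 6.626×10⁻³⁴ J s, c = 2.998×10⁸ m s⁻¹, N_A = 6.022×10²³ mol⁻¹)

Φ = 0.87

Product: 1.92×10¹⁸ / 6.022×10²³ = 3.188×10⁻⁶ mol.
Photon energy at 267 nm: hc/λ = (6.626×10⁻³⁴)(2.998×10⁸)/(267×10⁻⁹) = 7.440×10⁻¹⁹ J.
Energy delivered: (6.04 W m⁻²)(1.15×10⁻⁴ m²)(3930 s) = 2.730 J.
Photons incident: 2.730 / 7.440×10⁻¹⁹ = 3.669×10¹⁸, i.e. 3.669×10¹⁸/6.022×10²³ = 6.093×10⁻⁶ mol.
Fraction absorbed: 1 − 39.7/100 = 0.6030.
Photons absorbed: 0.6030 × 6.093×10⁻⁶ = 3.674×10⁻⁶ mol.
Φ = 3.188×10⁻⁶ mol / 3.674×10⁻⁶ mol photons = 0.87.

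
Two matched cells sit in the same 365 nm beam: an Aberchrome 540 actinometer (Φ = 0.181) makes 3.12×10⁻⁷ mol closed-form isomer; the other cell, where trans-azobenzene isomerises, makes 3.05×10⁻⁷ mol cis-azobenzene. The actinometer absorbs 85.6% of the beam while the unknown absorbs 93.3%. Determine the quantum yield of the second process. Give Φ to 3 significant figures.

Φ = 0.162

Photons absorbed by the actinometer: 3.12×10⁻⁷ / 0.181 = 1.724×10⁻⁶ mol.
Incident flux: 1.724×10⁻⁶ / 0.856 = 2.014×10⁻⁶ einstein.
Absorbed by unknown: 0.933 × 2.014×10⁻⁶ = 1.879×10⁻⁶ mol.
Φ(unknown) = 3.05×10⁻⁷ / 1.879×10⁻⁶ = 0.162.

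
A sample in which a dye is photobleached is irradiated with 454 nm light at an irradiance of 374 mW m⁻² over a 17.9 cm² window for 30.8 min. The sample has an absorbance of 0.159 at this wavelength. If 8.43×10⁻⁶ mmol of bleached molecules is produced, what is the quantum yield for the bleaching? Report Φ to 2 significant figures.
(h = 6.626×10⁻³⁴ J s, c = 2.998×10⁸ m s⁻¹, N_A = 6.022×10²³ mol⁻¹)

Φ = 0.0059

Product: 8.43×10⁻⁶ mmol = 8.43×10⁻⁹ mol.
Photon energy at 454 nm: hc/λ = (6.626×10⁻³⁴)(2.998×10⁸)/(454×10⁻⁹) = 4.375×10⁻¹⁹ J.
Energy delivered: (374 mW m⁻²)(17.9×10⁻⁴ m²)(1848 s) = 1.237 J.
Photons incident: 1.237 / 4.375×10⁻¹⁹ = 2.827×10¹⁸, i.e. 2.827×10¹⁸/6.022×10²³ = 4.694×10⁻⁶ mol.
Fraction absorbed: 1 − 10^(−0.159) = 0.3066.
Photons absorbed: 0.3066 × 4.694×10⁻⁶ = 1.439×10⁻⁶ mol.
Φ = 8.43×10⁻⁹ mol / 1.439×10⁻⁶ mol photons = 0.0059.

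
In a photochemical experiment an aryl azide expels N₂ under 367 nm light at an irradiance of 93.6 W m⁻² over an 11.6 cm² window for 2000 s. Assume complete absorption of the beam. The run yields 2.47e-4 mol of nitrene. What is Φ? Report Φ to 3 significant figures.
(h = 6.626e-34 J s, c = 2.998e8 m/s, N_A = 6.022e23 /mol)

Photon energy at 367 nm: hc/λ = (6.626e-34)(2.998e8)/(367e-9) = 5.413e-19 J.
Energy delivered: (93.6 W m⁻²)(11.6e-4 m²)(2000 s) = 217.2 J.
Photons incident: 217.2 / 5.413e-19 = 4.013e20, i.e. 4.013e20/6.022e23 = 6.664e-4 mol.
Φ = 2.47e-4 mol / 6.664e-4 mol photons = 0.371.

Φ = 0.371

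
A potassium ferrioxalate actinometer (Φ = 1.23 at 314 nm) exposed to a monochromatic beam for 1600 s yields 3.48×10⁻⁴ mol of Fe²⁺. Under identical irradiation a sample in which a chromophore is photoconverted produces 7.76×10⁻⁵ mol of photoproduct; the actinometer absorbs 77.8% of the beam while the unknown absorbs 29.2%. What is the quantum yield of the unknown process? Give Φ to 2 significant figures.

Photons absorbed by the actinometer: 3.48×10⁻⁴ / 1.23 = 2.829×10⁻⁴ mol.
Incident flux: 2.829×10⁻⁴ / 0.778 = 3.636×10⁻⁴ einstein.
Absorbed by unknown: 0.292 × 3.636×10⁻⁴ = 1.062×10⁻⁴ mol.
Φ(unknown) = 7.76×10⁻⁵ / 1.062×10⁻⁴ = 0.73.

Φ = 0.73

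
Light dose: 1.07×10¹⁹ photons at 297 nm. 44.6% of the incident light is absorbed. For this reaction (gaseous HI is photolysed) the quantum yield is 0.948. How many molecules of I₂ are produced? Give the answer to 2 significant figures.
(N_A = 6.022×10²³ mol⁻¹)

Moles of photons: 1.07×10¹⁹ / 6.022×10²³ = 1.777×10⁻⁵ mol.
Photons absorbed: 0.446 × 1.777×10⁻⁵ = 7.925×10⁻⁶ mol.
Product: Φ × n_abs = 0.948 × 7.925×10⁻⁶ = 7.513×10⁻⁶ mol.
As a count: 7.513×10⁻⁶ × 6.022×10²³ = 4.5×10¹⁸.

4.5×10¹⁸ molecules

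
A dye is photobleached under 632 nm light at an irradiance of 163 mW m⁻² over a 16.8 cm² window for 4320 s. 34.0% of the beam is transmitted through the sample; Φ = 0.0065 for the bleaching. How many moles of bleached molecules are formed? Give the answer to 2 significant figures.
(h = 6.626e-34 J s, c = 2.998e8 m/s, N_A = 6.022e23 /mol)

2.7e-8 mol

Photon energy at 632 nm: hc/λ = (6.626e-34)(2.998e8)/(632e-9) = 3.143e-19 J.
Energy delivered: (163 mW m⁻²)(16.8e-4 m²)(4320 s) = 1.183 J.
Photons incident: 1.183 / 3.143e-19 = 3.764e18, i.e. 3.764e18/6.022e23 = 6.250e-6 mol.
Fraction absorbed: 1 − 34.0/100 = 0.6600.
Photons absorbed: 0.6600 × 6.250e-6 = 4.125e-6 mol.
Product: Φ × n_abs = 0.0065 × 4.125e-6 = 2.681e-8 mol.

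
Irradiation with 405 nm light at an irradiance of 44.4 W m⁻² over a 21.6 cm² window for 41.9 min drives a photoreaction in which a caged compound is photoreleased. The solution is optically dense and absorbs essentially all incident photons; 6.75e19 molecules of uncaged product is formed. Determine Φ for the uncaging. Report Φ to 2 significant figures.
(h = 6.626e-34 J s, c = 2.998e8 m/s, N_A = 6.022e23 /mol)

Φ = 0.14

Product: 6.75e19 / 6.022e23 = 1.121e-4 mol.
Photon energy at 405 nm: hc/λ = (6.626e-34)(2.998e8)/(405e-9) = 4.905e-19 J.
Energy delivered: (44.4 W m⁻²)(21.6e-4 m²)(2514 s) = 241.1 J.
Photons incident: 241.1 / 4.905e-19 = 4.915e20, i.e. 4.915e20/6.022e23 = 8.162e-4 mol.
Φ = 1.121e-4 mol / 8.162e-4 mol photons = 0.14.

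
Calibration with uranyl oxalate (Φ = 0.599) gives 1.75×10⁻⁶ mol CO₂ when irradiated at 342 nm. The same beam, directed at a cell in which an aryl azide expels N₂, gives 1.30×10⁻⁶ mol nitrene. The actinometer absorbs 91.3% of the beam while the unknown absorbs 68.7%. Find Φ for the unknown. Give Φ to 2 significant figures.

Φ = 0.59

Photons absorbed by the actinometer: 1.75×10⁻⁶ / 0.599 = 2.922×10⁻⁶ mol.
Incident flux: 2.922×10⁻⁶ / 0.913 = 3.200×10⁻⁶ einstein.
Absorbed by unknown: 0.687 × 3.200×10⁻⁶ = 2.198×10⁻⁶ mol.
Φ(unknown) = 1.30×10⁻⁶ / 2.198×10⁻⁶ = 0.59.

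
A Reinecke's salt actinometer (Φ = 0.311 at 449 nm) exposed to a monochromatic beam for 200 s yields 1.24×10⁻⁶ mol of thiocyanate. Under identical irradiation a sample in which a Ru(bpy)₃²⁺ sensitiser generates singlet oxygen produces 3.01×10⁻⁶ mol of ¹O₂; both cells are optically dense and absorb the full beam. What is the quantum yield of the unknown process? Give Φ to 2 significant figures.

Φ = 0.75

Photons absorbed by the actinometer: 1.24×10⁻⁶ / 0.311 = 3.987×10⁻⁶ mol.
Φ(unknown) = 3.01×10⁻⁶ / 3.987×10⁻⁶ = 0.75.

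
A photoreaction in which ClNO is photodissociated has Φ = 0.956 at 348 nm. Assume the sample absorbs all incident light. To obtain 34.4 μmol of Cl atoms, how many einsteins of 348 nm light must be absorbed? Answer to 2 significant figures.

3.6×10⁻⁵ einstein

Product: 34.4 μmol = 3.44×10⁻⁵ mol.
Photons that must be absorbed: 3.44×10⁻⁵ / 0.956 = 3.598×10⁻⁵ mol.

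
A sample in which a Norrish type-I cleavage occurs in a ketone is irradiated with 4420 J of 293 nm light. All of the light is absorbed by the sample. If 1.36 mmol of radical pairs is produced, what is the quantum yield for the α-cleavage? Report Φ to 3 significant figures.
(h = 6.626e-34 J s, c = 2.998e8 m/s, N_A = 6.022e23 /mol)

Φ = 0.126

Product: 1.36 mmol = 0.00136 mol.
Photon energy at 293 nm: hc/λ = (6.626e-34)(2.998e8)/(293e-9) = 6.780e-19 J.
Photons incident: 4420 / 6.780e-19 = 6.519e21, i.e. 6.519e21/6.022e23 = 0.01083 mol.
Φ = 0.00136 mol / 0.01083 mol photons = 0.126.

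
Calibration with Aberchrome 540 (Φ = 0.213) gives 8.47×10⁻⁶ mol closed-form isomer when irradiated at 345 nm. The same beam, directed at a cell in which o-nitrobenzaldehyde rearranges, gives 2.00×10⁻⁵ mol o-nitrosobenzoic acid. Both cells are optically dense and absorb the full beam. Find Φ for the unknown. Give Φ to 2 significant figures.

Φ = 0.50

Photons absorbed by the actinometer: 8.47×10⁻⁶ / 0.213 = 3.977×10⁻⁵ mol.
Φ(unknown) = 2.00×10⁻⁵ / 3.977×10⁻⁵ = 0.50.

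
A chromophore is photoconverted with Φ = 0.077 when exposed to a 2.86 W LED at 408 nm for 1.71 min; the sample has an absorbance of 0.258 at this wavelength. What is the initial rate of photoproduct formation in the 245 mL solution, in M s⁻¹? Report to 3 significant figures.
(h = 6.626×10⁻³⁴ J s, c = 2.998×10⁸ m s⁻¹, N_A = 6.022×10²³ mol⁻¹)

1.37×10⁻⁶ M s⁻¹

Photon energy at 408 nm: hc/λ = (6.626×10⁻³⁴)(2.998×10⁸)/(408×10⁻⁹) = 4.869×10⁻¹⁹ J.
Energy delivered: (2.86 W)(102.6 s) = 293.4 J.
Photons incident: 293.4 / 4.869×10⁻¹⁹ = 6.026×10²⁰, i.e. 6.026×10²⁰/6.022×10²³ = 0.001001 mol.
Fraction absorbed: 1 − 10^(−0.258) = 0.4479.
Photons absorbed: 0.4479 × 0.001001 = 4.483×10⁻⁴ mol.
Product formed: 0.077 × 4.483×10⁻⁴ = 3.452×10⁻⁵ mol.
Rate: 3.452×10⁻⁵ mol / (102.6 s × 0.245 L) = 1.37×10⁻⁶ M s⁻¹.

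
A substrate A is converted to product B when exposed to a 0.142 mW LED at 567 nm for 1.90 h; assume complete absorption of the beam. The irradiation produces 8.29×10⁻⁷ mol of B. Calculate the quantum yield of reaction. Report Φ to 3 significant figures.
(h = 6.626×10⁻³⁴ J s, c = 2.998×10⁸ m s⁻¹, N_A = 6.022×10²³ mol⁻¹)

Φ = 0.180

Photon energy at 567 nm: hc/λ = (6.626×10⁻³⁴)(2.998×10⁸)/(567×10⁻⁹) = 3.503×10⁻¹⁹ J.
Energy delivered: (0.142 mW)(6840 s) = 0.9713 J.
Photons incident: 0.9713 / 3.503×10⁻¹⁹ = 2.773×10¹⁸, i.e. 2.773×10¹⁸/6.022×10²³ = 4.605×10⁻⁶ mol.
Φ = 8.29×10⁻⁷ mol / 4.605×10⁻⁶ mol photons = 0.180.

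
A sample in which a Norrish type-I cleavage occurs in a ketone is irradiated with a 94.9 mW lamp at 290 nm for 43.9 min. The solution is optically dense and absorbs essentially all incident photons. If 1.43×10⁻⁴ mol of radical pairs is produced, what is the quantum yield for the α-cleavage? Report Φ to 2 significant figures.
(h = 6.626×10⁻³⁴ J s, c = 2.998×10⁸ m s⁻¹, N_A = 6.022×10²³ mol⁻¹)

Photon energy at 290 nm: hc/λ = (6.626×10⁻³⁴)(2.998×10⁸)/(290×10⁻⁹) = 6.850×10⁻¹⁹ J.
Energy delivered: (94.9 mW)(2634 s) = 250.0 J.
Photons incident: 250.0 / 6.850×10⁻¹⁹ = 3.650×10²⁰, i.e. 3.650×10²⁰/6.022×10²³ = 6.061×10⁻⁴ mol.
Φ = 1.43×10⁻⁴ mol / 6.061×10⁻⁴ mol photons = 0.24.

Φ = 0.24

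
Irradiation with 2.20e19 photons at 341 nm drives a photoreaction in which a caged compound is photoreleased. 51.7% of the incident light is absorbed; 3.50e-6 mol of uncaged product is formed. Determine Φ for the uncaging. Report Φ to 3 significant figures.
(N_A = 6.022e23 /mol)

Φ = 0.185

Moles of photons: 2.20e19 / 6.022e23 = 3.653e-5 mol.
Photons absorbed: 0.517 × 3.653e-5 = 1.889e-5 mol.
Φ = 3.50e-6 mol / 1.889e-5 mol photons = 0.185.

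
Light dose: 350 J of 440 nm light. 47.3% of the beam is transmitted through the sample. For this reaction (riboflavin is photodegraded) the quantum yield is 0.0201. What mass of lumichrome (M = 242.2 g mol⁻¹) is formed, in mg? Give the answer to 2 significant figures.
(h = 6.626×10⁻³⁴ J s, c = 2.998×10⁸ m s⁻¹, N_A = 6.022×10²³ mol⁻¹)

Photon energy at 440 nm: hc/λ = (6.626×10⁻³⁴)(2.998×10⁸)/(440×10⁻⁹) = 4.515×10⁻¹⁹ J.
Photons incident: 350 / 4.515×10⁻¹⁹ = 7.752×10²⁰, i.e. 7.752×10²⁰/6.022×10²³ = 0.001287 mol.
Fraction absorbed: 1 − 47.3/100 = 0.5270.
Photons absorbed: 0.5270 × 0.001287 = 6.782×10⁻⁴ mol.
Product: Φ × n_abs = 0.0201 × 6.782×10⁻⁴ = 1.363×10⁻⁵ mol.
Mass: 1.363×10⁻⁵ × 242.2 = 0.003301 g = 3.3 mg.

3.3 mg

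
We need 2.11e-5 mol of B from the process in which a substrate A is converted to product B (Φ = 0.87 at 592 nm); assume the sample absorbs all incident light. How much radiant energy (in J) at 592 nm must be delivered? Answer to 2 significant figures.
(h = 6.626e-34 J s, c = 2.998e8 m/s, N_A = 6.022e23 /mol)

Photons that must be absorbed: 2.11e-5 / 0.87 = 2.425e-5 mol.
Photon energy: hc/λ = 3.356e-19 J; per mole, 2.021e5 J mol⁻¹.
Energy required: 2.425e-5 × 2.021e5 = 4.9 J.

4.9 J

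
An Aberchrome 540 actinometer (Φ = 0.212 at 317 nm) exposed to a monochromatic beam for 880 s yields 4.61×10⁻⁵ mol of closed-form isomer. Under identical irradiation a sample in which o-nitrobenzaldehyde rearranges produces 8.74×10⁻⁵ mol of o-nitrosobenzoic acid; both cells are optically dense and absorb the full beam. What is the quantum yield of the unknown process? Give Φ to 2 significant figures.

Photons absorbed by the actinometer: 4.61×10⁻⁵ / 0.212 = 2.175×10⁻⁴ mol.
Φ(unknown) = 8.74×10⁻⁵ / 2.175×10⁻⁴ = 0.40.

Φ = 0.40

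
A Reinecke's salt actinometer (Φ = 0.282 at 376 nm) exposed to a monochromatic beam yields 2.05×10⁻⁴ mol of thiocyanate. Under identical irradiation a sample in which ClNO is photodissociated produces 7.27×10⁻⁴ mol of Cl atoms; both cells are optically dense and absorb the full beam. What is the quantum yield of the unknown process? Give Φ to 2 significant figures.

Φ = 1.0

Photons absorbed by the actinometer: 2.05×10⁻⁴ / 0.282 = 7.270×10⁻⁴ mol.
Φ(unknown) = 7.27×10⁻⁴ / 7.270×10⁻⁴ = 1.0.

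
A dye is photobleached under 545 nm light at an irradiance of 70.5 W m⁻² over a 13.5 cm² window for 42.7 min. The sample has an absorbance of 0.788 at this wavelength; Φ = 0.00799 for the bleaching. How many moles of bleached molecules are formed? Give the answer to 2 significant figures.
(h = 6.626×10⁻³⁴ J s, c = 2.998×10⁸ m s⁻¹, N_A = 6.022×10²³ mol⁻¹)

7.4×10⁻⁶ mol

Photon energy at 545 nm: hc/λ = (6.626×10⁻³⁴)(2.998×10⁸)/(545×10⁻⁹) = 3.645×10⁻¹⁹ J.
Energy delivered: (70.5 W m⁻²)(13.5×10⁻⁴ m²)(2562 s) = 243.8 J.
Photons incident: 243.8 / 3.645×10⁻¹⁹ = 6.689×10²⁰, i.e. 6.689×10²⁰/6.022×10²³ = 0.001111 mol.
Fraction absorbed: 1 − 10^(−0.788) = 0.8371.
Photons absorbed: 0.8371 × 0.001111 = 9.300×10⁻⁴ mol.
Product: Φ × n_abs = 0.00799 × 9.300×10⁻⁴ = 7.431×10⁻⁶ mol.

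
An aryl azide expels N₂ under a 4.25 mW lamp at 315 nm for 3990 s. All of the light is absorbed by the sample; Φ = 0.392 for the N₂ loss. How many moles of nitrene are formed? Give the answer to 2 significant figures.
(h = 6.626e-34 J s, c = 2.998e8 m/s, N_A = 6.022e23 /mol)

1.8e-5 mol

Photon energy at 315 nm: hc/λ = (6.626e-34)(2.998e8)/(315e-9) = 6.306e-19 J.
Energy delivered: (4.25 mW)(3990 s) = 16.96 J.
Photons incident: 16.96 / 6.306e-19 = 2.690e19, i.e. 2.690e19/6.022e23 = 4.467e-5 mol.
Product: Φ × n_abs = 0.392 × 4.467e-5 = 1.751e-5 mol.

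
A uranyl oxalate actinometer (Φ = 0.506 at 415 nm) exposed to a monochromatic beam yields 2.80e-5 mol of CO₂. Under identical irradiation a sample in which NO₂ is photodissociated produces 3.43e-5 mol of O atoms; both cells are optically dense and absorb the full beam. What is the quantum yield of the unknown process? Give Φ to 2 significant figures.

Φ = 0.62

Photons absorbed by the actinometer: 2.80e-5 / 0.506 = 5.534e-5 mol.
Φ(unknown) = 3.43e-5 / 5.534e-5 = 0.62.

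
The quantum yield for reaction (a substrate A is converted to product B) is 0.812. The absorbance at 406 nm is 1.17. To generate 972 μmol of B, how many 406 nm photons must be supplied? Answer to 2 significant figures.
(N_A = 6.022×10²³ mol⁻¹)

Product: 972 μmol = 9.72×10⁻⁴ mol.
Photons that must be absorbed: 9.72×10⁻⁴ / 0.812 = 0.001197 mol.
Fraction absorbed: 1 − 10^(−1.17) = 0.9324.
Incident photons needed: 0.001197 / 0.9324 = 0.001284 mol.
Photon count: 0.001284 × 6.022×10²³ = 7.7×10²⁰.

7.7×10²⁰ photons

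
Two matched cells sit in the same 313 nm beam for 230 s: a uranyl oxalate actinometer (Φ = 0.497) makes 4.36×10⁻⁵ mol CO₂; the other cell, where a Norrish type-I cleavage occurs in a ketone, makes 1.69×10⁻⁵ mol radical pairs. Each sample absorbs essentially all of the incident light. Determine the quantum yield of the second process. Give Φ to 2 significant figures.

Photons absorbed by the actinometer: 4.36×10⁻⁵ / 0.497 = 8.773×10⁻⁵ mol.
Φ(unknown) = 1.69×10⁻⁵ / 8.773×10⁻⁵ = 0.19.

Φ = 0.19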